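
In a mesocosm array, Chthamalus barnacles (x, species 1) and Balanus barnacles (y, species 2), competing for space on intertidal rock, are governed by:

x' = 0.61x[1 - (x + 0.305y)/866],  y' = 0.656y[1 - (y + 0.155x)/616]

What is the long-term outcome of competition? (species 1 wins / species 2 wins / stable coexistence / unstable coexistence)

stable coexistence

Compare the nullcline intercepts: K1/α12 = 866/0.305 = 2840 > K2 = 616; K2/α21 = 616/0.155 = 3970 > K1 = 866.
Since both inequalities hold, each species can invade when rare, so the interior equilibrium is stable.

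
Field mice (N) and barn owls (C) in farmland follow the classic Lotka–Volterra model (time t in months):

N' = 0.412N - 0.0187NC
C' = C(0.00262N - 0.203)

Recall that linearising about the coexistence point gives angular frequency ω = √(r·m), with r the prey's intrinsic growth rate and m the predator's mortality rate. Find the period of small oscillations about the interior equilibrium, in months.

Here r = 0.412 and m = 0.203, so r·m = 0.0836.
ω = √0.0836 = 0.289 per month, hence T = 2π/ω ≈ 21.7 months.

T ≈ 21.7 months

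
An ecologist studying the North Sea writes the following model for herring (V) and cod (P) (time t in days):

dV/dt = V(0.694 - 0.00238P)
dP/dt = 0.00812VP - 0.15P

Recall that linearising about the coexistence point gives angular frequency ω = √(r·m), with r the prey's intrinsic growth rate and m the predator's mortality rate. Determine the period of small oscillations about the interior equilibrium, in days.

T ≈ 19.5 days

Here r = 0.694 and m = 0.15, so r·m = 0.104.
ω = √0.104 = 0.323 per day, hence T = 2π/ω ≈ 19.5 days.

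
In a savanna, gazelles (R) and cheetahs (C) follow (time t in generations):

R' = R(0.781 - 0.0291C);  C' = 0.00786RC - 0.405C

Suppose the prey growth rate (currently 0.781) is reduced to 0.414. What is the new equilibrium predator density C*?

C* ≈ 14.2

At the interior fixed point, setting dR/dt = 0 with R > 0 fixes C* = (prey growth rate)/(RC coefficient) — independent of the other coefficients.
With the change, C* = 0.414/0.0291 = 14.2; it falls from 26.8.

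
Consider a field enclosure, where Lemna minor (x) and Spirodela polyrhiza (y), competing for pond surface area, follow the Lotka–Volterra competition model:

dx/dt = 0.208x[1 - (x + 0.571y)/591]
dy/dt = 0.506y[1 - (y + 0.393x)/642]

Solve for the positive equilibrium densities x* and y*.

x* ≈ 289, y* ≈ 528

Setting both brackets to zero gives the nullclines x + 0.571y = 591 and 0.393x + y = 642.
Substituting y = 642 - 0.393x into the first: x(1 - 0.571·0.393) = 591 - 0.571·642.
So x* = 224/0.776 = 289, and then y* = 642 - 0.393·289 = 528.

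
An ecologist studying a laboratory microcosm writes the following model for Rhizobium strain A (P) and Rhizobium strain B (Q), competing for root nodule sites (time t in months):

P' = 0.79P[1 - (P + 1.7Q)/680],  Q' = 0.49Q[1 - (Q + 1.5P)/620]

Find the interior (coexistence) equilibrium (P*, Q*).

Setting both brackets to zero gives the nullclines P + 1.7Q = 680 and 1.5P + Q = 620.
Substituting Q = 620 - 1.5P into the first: P(1 - 1.7·1.5) = 680 - 1.7·620.
So P* = -374/-1.55 = 241, and then Q* = 620 - 1.5·241 = 258.

P* ≈ 241, Q* ≈ 258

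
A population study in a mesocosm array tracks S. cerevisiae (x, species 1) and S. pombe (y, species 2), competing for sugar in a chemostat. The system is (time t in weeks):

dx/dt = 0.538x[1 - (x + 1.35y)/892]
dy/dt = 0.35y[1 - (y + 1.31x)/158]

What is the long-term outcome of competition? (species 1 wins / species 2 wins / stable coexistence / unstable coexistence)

Compare the nullcline intercepts: K1/α12 = 892/1.35 = 661 > K2 = 158; K2/α21 = 158/1.31 = 121 < K1 = 892.
Since the inequalities point opposite ways, species 1 can invade but species 2 cannot.

species 1 excludes species 2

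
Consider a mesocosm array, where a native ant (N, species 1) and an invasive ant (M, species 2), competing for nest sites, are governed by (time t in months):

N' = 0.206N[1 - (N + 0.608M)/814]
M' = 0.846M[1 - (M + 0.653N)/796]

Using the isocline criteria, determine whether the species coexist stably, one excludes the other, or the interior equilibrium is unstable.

stable coexistence

Compare the nullcline intercepts: K1/α12 = 814/0.608 = 1340 > K2 = 796; K2/α21 = 796/0.653 = 1220 > K1 = 814.
Since both inequalities hold, each species can invade when rare, so the interior equilibrium is stable.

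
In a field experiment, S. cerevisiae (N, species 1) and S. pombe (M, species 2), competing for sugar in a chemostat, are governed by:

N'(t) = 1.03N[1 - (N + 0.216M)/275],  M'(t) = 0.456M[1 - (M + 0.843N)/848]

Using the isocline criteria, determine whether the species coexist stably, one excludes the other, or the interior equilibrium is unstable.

stable coexistence

Compare the nullcline intercepts: K1/α12 = 275/0.216 = 1270 > K2 = 848; K2/α21 = 848/0.843 = 1010 > K1 = 275.
Since both inequalities hold, each species can invade when rare, so the interior equilibrium is stable.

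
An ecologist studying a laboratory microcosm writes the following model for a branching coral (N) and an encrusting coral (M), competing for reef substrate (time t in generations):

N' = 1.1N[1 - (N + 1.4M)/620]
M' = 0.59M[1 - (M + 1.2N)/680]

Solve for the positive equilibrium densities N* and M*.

Setting both brackets to zero gives the nullclines N + 1.4M = 620 and 1.2N + M = 680.
Substituting M = 680 - 1.2N into the first: N(1 - 1.4·1.2) = 620 - 1.4·680.
So N* = -332/-0.68 = 488, and then M* = 680 - 1.2·488 = 94.1.

N* ≈ 488, M* ≈ 94.1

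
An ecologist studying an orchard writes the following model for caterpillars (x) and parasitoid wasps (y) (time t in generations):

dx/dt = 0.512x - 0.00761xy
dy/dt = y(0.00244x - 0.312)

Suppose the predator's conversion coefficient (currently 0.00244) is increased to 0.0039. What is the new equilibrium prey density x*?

At the interior fixed point, setting dy/dt = 0 with y > 0 fixes x* = (predator death rate)/(xy coefficient) — independent of the other coefficients.
With the change, x* = 0.312/0.0039 = 80; it falls from 128.

x* ≈ 80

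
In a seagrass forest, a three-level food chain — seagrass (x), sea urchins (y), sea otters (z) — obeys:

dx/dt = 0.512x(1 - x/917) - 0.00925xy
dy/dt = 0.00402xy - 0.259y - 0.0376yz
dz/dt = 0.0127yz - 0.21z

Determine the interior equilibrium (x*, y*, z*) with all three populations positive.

From dz/dt = 0: 0.0127y* = 0.21, so y* = 16.5.
From dx/dt = 0: 0.512(1 - x*/917) = 0.00925·16.5, giving x* = 917·(1 - 0.299) = 643.
From dy/dt = 0: 0.00402·643 - 0.259 = 0.0376z*, so z* = 2.33/0.0376 = 61.9.

x* ≈ 643, y* ≈ 16.5, z* ≈ 61.9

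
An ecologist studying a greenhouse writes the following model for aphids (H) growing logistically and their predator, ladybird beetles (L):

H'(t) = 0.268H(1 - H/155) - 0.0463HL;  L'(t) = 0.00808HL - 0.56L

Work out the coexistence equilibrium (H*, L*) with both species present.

H* ≈ 69.3, L* ≈ 3.2

From dL/dt = 0 with L > 0: 0.00808H* = 0.56, so H* = 69.3.
Substitute into dH/dt = 0: 0.268(1 - 69.3/155) = 0.0463L*.
The bracket is 0.553, giving L* = 0.148/0.0463 = 3.2.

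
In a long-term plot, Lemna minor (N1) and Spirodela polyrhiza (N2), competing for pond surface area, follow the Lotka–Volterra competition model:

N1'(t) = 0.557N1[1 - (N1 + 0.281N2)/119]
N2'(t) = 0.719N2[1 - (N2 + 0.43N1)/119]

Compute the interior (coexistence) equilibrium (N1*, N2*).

N1* ≈ 97.3, N2* ≈ 77.2

Setting both brackets to zero gives the nullclines N1 + 0.281N2 = 119 and 0.43N1 + N2 = 119.
Substituting N2 = 119 - 0.43N1 into the first: N1(1 - 0.281·0.43) = 119 - 0.281·119.
So N1* = 85.6/0.879 = 97.3, and then N2* = 119 - 0.43·97.3 = 77.2.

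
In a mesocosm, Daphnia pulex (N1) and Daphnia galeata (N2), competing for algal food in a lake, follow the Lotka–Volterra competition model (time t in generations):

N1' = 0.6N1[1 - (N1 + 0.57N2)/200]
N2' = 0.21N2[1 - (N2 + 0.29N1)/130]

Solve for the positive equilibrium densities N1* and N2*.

Setting both brackets to zero gives the nullclines N1 + 0.57N2 = 200 and 0.29N1 + N2 = 130.
Substituting N2 = 130 - 0.29N1 into the first: N1(1 - 0.57·0.29) = 200 - 0.57·130.
So N1* = 126/0.835 = 151, and then N2* = 130 - 0.29·151 = 86.3.

N1* ≈ 151, N2* ≈ 86.3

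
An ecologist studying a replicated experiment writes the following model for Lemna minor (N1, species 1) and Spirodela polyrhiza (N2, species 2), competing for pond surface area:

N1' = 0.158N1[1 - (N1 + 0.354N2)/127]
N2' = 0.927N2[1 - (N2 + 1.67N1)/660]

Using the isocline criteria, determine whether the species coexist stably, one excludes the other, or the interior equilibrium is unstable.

Compare the nullcline intercepts: K1/α12 = 127/0.354 = 359 < K2 = 660; K2/α21 = 660/1.67 = 395 > K1 = 127.
Since the inequalities point opposite ways, species 2 can invade but species 1 cannot.

species 2 excludes species 1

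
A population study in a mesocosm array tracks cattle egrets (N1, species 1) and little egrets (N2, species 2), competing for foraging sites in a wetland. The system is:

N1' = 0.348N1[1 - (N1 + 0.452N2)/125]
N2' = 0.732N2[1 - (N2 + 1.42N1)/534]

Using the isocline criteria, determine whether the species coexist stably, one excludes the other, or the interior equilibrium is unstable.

Compare the nullcline intercepts: K1/α12 = 125/0.452 = 277 < K2 = 534; K2/α21 = 534/1.42 = 376 > K1 = 125.
Since the inequalities point opposite ways, species 2 can invade but species 1 cannot.

species 2 excludes species 1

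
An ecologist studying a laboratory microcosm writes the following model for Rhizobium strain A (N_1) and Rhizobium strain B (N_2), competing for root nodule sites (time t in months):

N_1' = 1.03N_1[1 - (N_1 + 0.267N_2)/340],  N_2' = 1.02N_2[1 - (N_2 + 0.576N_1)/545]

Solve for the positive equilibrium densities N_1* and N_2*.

N_1* ≈ 230, N_2* ≈ 413

Setting both brackets to zero gives the nullclines N_1 + 0.267N_2 = 340 and 0.576N_1 + N_2 = 545.
Substituting N_2 = 545 - 0.576N_1 into the first: N_1(1 - 0.267·0.576) = 340 - 0.267·545.
So N_1* = 194/0.846 = 230, and then N_2* = 545 - 0.576·230 = 413.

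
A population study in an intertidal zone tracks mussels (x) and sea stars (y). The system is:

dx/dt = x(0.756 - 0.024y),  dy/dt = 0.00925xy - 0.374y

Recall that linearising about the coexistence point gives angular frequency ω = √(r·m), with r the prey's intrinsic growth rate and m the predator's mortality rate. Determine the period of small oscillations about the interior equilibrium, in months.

Here r = 0.756 and m = 0.374, so r·m = 0.283.
ω = √0.283 = 0.532 per month, hence T = 2π/ω ≈ 11.8 months.

T ≈ 11.8 months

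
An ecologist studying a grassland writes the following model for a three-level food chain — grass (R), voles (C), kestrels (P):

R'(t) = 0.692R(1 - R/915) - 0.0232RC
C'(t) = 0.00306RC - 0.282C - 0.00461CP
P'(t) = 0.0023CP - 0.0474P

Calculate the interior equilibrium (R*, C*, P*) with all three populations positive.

R* ≈ 283, C* ≈ 20.6, P* ≈ 127

From dP/dt = 0: 0.0023C* = 0.0474, so C* = 20.6.
From dR/dt = 0: 0.692(1 - R*/915) = 0.0232·20.6, giving R* = 915·(1 - 0.691) = 283.
From dC/dt = 0: 0.00306·283 - 0.282 = 0.00461P*, so P* = 0.583/0.00461 = 127.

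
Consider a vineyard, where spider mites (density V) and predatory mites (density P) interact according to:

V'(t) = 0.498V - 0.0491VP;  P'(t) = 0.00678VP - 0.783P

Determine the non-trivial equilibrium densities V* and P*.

Set dP/dt = 0 with P > 0: 0.00678V - 0.783 = 0, so V* = 0.783/0.00678 = 115.
Set dV/dt = 0 with V > 0: 0.498 - 0.0491P = 0, so P* = 0.498/0.0491 = 10.1.

V* ≈ 115, P* ≈ 10.1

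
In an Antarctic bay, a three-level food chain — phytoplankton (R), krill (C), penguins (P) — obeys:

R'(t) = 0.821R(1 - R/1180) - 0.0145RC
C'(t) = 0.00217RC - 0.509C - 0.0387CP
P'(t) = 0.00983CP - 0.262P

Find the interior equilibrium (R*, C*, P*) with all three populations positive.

From dP/dt = 0: 0.00983C* = 0.262, so C* = 26.7.
From dR/dt = 0: 0.821(1 - R*/1180) = 0.0145·26.7, giving R* = 1180·(1 - 0.471) = 625.
From dC/dt = 0: 0.00217·625 - 0.509 = 0.0387P*, so P* = 0.846/0.0387 = 21.9.

R* ≈ 625, C* ≈ 26.7, P* ≈ 21.9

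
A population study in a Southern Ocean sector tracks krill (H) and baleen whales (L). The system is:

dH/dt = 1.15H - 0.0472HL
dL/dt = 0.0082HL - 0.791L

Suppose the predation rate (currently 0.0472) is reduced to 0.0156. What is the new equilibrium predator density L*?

L* ≈ 73.7

At the interior fixed point, setting dH/dt = 0 with H > 0 fixes L* = (prey growth rate)/(HL coefficient) — independent of the other coefficients.
With the change, L* = 1.15/0.0156 = 73.7; it rises from 24.4.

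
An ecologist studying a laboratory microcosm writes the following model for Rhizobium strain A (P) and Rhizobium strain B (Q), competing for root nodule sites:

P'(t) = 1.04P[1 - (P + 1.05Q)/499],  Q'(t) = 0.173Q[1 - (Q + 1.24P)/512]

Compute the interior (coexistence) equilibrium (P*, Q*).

Setting both brackets to zero gives the nullclines P + 1.05Q = 499 and 1.24P + Q = 512.
Substituting Q = 512 - 1.24P into the first: P(1 - 1.05·1.24) = 499 - 1.05·512.
So P* = -38.6/-0.302 = 128, and then Q* = 512 - 1.24·128 = 354.

P* ≈ 128, Q* ≈ 354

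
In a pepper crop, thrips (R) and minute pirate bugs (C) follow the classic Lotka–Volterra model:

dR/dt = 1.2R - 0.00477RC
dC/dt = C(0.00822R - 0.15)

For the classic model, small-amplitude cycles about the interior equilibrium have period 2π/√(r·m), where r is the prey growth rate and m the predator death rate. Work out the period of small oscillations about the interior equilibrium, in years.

Here r = 1.2 and m = 0.15, so r·m = 0.18.
ω = √0.18 = 0.424 per year, hence T = 2π/ω ≈ 14.8 years.

T ≈ 14.8 years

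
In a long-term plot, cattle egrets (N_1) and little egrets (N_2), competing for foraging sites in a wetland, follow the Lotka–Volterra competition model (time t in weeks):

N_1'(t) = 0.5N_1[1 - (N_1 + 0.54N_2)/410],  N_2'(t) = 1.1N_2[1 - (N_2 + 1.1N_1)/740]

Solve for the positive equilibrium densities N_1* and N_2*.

N_1* ≈ 25.6, N_2* ≈ 712

Setting both brackets to zero gives the nullclines N_1 + 0.54N_2 = 410 and 1.1N_1 + N_2 = 740.
Substituting N_2 = 740 - 1.1N_1 into the first: N_1(1 - 0.54·1.1) = 410 - 0.54·740.
So N_1* = 10.4/0.406 = 25.6, and then N_2* = 740 - 1.1·25.6 = 712.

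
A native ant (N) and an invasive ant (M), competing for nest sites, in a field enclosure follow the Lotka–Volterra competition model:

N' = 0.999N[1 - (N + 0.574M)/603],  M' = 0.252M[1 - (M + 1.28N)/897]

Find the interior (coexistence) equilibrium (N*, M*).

Setting both brackets to zero gives the nullclines N + 0.574M = 603 and 1.28N + M = 897.
Substituting M = 897 - 1.28N into the first: N(1 - 0.574·1.28) = 603 - 0.574·897.
So N* = 88.1/0.265 = 332, and then M* = 897 - 1.28·332 = 472.

N* ≈ 332, M* ≈ 472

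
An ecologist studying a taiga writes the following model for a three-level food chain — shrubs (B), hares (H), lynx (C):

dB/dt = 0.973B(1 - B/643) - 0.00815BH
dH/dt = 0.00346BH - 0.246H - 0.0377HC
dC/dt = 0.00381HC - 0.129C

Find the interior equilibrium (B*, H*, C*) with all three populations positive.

B* ≈ 461, H* ≈ 33.9, C* ≈ 35.8

From dC/dt = 0: 0.00381H* = 0.129, so H* = 33.9.
From dB/dt = 0: 0.973(1 - B*/643) = 0.00815·33.9, giving B* = 643·(1 - 0.284) = 461.
From dH/dt = 0: 0.00346·461 - 0.246 = 0.0377C*, so C* = 1.35/0.0377 = 35.8.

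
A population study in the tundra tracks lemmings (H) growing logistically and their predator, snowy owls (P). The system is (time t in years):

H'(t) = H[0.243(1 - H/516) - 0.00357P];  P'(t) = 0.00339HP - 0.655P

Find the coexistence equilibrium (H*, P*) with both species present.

H* ≈ 193, P* ≈ 42.6

From dP/dt = 0 with P > 0: 0.00339H* = 0.655, so H* = 193.
Substitute into dH/dt = 0: 0.243(1 - 193/516) = 0.00357P*.
The bracket is 0.626, giving P* = 0.152/0.00357 = 42.6.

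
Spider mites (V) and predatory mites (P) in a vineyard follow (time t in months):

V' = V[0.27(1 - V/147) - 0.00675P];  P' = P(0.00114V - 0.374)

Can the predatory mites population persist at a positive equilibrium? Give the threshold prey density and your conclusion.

Threshold V = 328; K < 328, so no, the predator goes extinct.

The predator equation gives dP/dt > 0 only when V > 0.374/0.00114 = 328.
Without the predator, V → K = 147. Since 147 < 328, the predator cannot invade.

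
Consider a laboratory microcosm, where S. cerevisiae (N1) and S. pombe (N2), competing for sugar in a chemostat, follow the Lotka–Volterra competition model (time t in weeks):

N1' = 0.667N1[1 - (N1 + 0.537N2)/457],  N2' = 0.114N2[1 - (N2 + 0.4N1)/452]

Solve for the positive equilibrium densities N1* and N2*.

Setting both brackets to zero gives the nullclines N1 + 0.537N2 = 457 and 0.4N1 + N2 = 452.
Substituting N2 = 452 - 0.4N1 into the first: N1(1 - 0.537·0.4) = 457 - 0.537·452.
So N1* = 214/0.785 = 273, and then N2* = 452 - 0.4·273 = 343.

N1* ≈ 273, N2* ≈ 343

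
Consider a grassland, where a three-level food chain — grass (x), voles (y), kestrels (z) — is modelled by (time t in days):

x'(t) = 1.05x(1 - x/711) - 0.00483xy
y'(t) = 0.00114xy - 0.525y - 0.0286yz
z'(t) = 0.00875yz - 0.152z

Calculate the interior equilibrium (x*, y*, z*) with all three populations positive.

x* ≈ 654, y* ≈ 17.4, z* ≈ 7.72

From dz/dt = 0: 0.00875y* = 0.152, so y* = 17.4.
From dx/dt = 0: 1.05(1 - x*/711) = 0.00483·17.4, giving x* = 711·(1 - 0.0799) = 654.
From dy/dt = 0: 0.00114·654 - 0.525 = 0.0286z*, so z* = 0.221/0.0286 = 7.72.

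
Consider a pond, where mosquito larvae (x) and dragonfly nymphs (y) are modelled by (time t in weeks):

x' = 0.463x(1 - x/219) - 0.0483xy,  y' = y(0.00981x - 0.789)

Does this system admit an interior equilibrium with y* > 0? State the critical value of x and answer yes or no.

Threshold x = 80.4; K > 80.4, so yes, the predator persists.

The predator equation gives dy/dt > 0 only when x > 0.789/0.00981 = 80.4.
Without the predator, x → K = 219. Since 219 > 80.4, the predator can invade and persist.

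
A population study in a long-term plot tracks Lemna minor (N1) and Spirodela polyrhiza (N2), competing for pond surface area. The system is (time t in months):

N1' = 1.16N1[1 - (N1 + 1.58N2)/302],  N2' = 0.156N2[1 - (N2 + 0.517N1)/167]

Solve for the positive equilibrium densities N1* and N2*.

N1* ≈ 208, N2* ≈ 59.3

Setting both brackets to zero gives the nullclines N1 + 1.58N2 = 302 and 0.517N1 + N2 = 167.
Substituting N2 = 167 - 0.517N1 into the first: N1(1 - 1.58·0.517) = 302 - 1.58·167.
So N1* = 38.1/0.183 = 208, and then N2* = 167 - 0.517·208 = 59.3.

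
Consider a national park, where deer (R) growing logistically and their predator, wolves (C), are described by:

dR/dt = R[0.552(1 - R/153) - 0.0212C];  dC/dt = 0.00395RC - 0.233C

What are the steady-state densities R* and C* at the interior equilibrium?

R* ≈ 59, C* ≈ 16

From dC/dt = 0 with C > 0: 0.00395R* = 0.233, so R* = 59.
Substitute into dR/dt = 0: 0.552(1 - 59/153) = 0.0212C*.
The bracket is 0.614, giving C* = 0.339/0.0212 = 16.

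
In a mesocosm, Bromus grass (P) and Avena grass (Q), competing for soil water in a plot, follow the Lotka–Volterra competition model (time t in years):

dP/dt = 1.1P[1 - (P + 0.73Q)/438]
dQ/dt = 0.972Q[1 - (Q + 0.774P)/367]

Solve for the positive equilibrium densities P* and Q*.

Setting both brackets to zero gives the nullclines P + 0.73Q = 438 and 0.774P + Q = 367.
Substituting Q = 367 - 0.774P into the first: P(1 - 0.73·0.774) = 438 - 0.73·367.
So P* = 170/0.435 = 391, and then Q* = 367 - 0.774·391 = 64.3.

P* ≈ 391, Q* ≈ 64.3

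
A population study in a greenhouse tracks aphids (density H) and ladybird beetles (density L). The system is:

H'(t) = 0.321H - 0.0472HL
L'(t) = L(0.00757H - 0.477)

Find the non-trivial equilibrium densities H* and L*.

Set dL/dt = 0 with L > 0: 0.00757H - 0.477 = 0, so H* = 0.477/0.00757 = 63.
Set dH/dt = 0 with H > 0: 0.321 - 0.0472L = 0, so L* = 0.321/0.0472 = 6.8.

H* ≈ 63, L* ≈ 6.8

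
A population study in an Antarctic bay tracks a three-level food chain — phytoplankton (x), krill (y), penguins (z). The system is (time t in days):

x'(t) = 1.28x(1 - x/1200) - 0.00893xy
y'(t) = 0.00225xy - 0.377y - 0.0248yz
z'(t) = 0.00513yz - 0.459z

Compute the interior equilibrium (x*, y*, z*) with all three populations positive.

From dz/dt = 0: 0.00513y* = 0.459, so y* = 89.5.
From dx/dt = 0: 1.28(1 - x*/1200) = 0.00893·89.5, giving x* = 1200·(1 - 0.624) = 451.
From dy/dt = 0: 0.00225·451 - 0.377 = 0.0248z*, so z* = 0.638/0.0248 = 25.7.

x* ≈ 451, y* ≈ 89.5, z* ≈ 25.7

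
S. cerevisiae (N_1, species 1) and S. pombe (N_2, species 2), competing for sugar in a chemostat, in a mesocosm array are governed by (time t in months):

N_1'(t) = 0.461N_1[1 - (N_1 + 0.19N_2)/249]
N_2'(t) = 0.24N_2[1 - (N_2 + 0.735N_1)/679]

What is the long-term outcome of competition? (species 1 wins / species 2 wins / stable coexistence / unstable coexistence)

Compare the nullcline intercepts: K1/α12 = 249/0.19 = 1310 > K2 = 679; K2/α21 = 679/0.735 = 924 > K1 = 249.
Since both inequalities hold, each species can invade when rare, so the interior equilibrium is stable.

stable coexistence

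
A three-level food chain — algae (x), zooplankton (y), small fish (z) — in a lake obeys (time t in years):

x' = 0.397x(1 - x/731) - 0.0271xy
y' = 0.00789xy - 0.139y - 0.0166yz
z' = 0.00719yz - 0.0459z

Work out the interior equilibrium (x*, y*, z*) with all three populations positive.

x* ≈ 412, y* ≈ 6.38, z* ≈ 188

From dz/dt = 0: 0.00719y* = 0.0459, so y* = 6.38.
From dx/dt = 0: 0.397(1 - x*/731) = 0.0271·6.38, giving x* = 731·(1 - 0.436) = 412.
From dy/dt = 0: 0.00789·412 - 0.139 = 0.0166z*, so z* = 3.12/0.0166 = 188.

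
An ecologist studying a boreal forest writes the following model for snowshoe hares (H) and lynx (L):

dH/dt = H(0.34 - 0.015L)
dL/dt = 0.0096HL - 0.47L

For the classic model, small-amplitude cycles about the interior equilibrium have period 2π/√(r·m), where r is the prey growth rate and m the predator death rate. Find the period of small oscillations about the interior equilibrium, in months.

Here r = 0.34 and m = 0.47, so r·m = 0.16.
ω = √0.16 = 0.4 per month, hence T = 2π/ω ≈ 15.7 months.

T ≈ 15.7 months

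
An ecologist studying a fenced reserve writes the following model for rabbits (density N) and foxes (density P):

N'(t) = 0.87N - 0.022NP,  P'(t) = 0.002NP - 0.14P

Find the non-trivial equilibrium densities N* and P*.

Set dP/dt = 0 with P > 0: 0.002N - 0.14 = 0, so N* = 0.14/0.002 = 70.
Set dN/dt = 0 with N > 0: 0.87 - 0.022P = 0, so P* = 0.87/0.022 = 39.5.

N* ≈ 70, P* ≈ 39.5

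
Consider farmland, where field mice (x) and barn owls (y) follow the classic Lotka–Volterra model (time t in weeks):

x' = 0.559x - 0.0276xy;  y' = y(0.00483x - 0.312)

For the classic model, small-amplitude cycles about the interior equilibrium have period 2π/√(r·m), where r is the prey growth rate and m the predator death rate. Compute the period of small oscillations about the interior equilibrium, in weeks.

T ≈ 15 weeks

Here r = 0.559 and m = 0.312, so r·m = 0.174.
ω = √0.174 = 0.418 per week, hence T = 2π/ω ≈ 15 weeks.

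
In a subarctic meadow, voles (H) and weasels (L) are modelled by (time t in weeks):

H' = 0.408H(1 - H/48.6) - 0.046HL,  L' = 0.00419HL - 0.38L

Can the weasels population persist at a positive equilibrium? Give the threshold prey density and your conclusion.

The predator equation gives dL/dt > 0 only when H > 0.38/0.00419 = 90.7.
Without the predator, H → K = 48.6. Since 48.6 < 90.7, the predator cannot invade.

Threshold H = 90.7; K < 90.7, so no, the predator goes extinct.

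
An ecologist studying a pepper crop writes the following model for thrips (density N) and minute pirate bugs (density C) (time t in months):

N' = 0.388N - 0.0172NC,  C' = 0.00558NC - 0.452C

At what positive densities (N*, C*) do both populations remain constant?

N* ≈ 81, C* ≈ 22.6

Set dC/dt = 0 with C > 0: 0.00558N - 0.452 = 0, so N* = 0.452/0.00558 = 81.
Set dN/dt = 0 with N > 0: 0.388 - 0.0172C = 0, so C* = 0.388/0.0172 = 22.6.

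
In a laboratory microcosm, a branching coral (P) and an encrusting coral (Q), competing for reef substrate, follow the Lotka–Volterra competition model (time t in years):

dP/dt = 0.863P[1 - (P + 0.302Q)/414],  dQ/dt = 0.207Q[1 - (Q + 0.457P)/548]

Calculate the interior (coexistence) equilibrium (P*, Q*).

Setting both brackets to zero gives the nullclines P + 0.302Q = 414 and 0.457P + Q = 548.
Substituting Q = 548 - 0.457P into the first: P(1 - 0.302·0.457) = 414 - 0.302·548.
So P* = 249/0.862 = 288, and then Q* = 548 - 0.457·288 = 416.

P* ≈ 288, Q* ≈ 416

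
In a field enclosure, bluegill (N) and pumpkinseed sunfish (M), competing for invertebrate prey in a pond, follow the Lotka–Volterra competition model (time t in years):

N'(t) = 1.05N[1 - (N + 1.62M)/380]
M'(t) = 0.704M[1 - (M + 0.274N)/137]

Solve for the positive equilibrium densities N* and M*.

Setting both brackets to zero gives the nullclines N + 1.62M = 380 and 0.274N + M = 137.
Substituting M = 137 - 0.274N into the first: N(1 - 1.62·0.274) = 380 - 1.62·137.
So N* = 158/0.556 = 284, and then M* = 137 - 0.274·284 = 59.1.

N* ≈ 284, M* ≈ 59.1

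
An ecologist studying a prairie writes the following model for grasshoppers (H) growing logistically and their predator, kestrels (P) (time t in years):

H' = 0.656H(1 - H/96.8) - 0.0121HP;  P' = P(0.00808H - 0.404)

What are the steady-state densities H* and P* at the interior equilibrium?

From dP/dt = 0 with P > 0: 0.00808H* = 0.404, so H* = 50.
Substitute into dH/dt = 0: 0.656(1 - 50/96.8) = 0.0121P*.
The bracket is 0.483, giving P* = 0.317/0.0121 = 26.2.

H* ≈ 50, P* ≈ 26.2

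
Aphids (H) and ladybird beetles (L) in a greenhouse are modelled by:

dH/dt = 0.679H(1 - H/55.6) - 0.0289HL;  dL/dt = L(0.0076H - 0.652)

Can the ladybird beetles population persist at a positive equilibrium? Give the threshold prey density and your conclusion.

The predator equation gives dL/dt > 0 only when H > 0.652/0.0076 = 85.8.
Without the predator, H → K = 55.6. Since 55.6 < 85.8, the predator cannot invade.

Threshold H = 85.8; K < 85.8, so no, the predator goes extinct.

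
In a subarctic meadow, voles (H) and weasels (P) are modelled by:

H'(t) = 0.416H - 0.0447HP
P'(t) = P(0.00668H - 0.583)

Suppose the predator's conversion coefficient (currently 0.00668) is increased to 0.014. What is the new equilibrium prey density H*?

H* ≈ 41.6

At the interior fixed point, setting dP/dt = 0 with P > 0 fixes H* = (predator death rate)/(HP coefficient) — independent of the other coefficients.
With the change, H* = 0.583/0.014 = 41.6; it falls from 87.3.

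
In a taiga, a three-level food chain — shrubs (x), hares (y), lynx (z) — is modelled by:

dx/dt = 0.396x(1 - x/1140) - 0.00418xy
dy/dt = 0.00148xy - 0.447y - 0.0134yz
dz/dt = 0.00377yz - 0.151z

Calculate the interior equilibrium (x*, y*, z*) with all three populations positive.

From dz/dt = 0: 0.00377y* = 0.151, so y* = 40.1.
From dx/dt = 0: 0.396(1 - x*/1140) = 0.00418·40.1, giving x* = 1140·(1 - 0.423) = 658.
From dy/dt = 0: 0.00148·658 - 0.447 = 0.0134z*, so z* = 0.527/0.0134 = 39.3.

x* ≈ 658, y* ≈ 40.1, z* ≈ 39.3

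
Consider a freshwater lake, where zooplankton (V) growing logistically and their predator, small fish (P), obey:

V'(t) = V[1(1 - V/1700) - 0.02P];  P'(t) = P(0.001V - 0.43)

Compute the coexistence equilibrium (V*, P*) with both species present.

From dP/dt = 0 with P > 0: 0.001V* = 0.43, so V* = 430.
Substitute into dV/dt = 0: 1(1 - 430/1700) = 0.02P*.
The bracket is 0.747, giving P* = 0.747/0.02 = 37.4.

V* ≈ 430, P* ≈ 37.4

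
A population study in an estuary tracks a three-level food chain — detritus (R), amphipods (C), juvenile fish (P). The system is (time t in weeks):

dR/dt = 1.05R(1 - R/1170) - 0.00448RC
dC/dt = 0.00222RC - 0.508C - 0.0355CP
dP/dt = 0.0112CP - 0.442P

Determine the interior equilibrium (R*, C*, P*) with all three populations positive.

R* ≈ 973, C* ≈ 39.5, P* ≈ 46.5

From dP/dt = 0: 0.0112C* = 0.442, so C* = 39.5.
From dR/dt = 0: 1.05(1 - R*/1170) = 0.00448·39.5, giving R* = 1170·(1 - 0.168) = 973.
From dC/dt = 0: 0.00222·973 - 0.508 = 0.0355P*, so P* = 1.65/0.0355 = 46.5.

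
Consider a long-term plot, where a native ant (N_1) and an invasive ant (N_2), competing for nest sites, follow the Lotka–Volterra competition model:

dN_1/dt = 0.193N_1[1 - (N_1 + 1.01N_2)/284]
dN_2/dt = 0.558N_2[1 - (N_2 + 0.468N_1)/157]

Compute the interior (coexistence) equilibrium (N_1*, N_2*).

Setting both brackets to zero gives the nullclines N_1 + 1.01N_2 = 284 and 0.468N_1 + N_2 = 157.
Substituting N_2 = 157 - 0.468N_1 into the first: N_1(1 - 1.01·0.468) = 284 - 1.01·157.
So N_1* = 125/0.527 = 238, and then N_2* = 157 - 0.468·238 = 45.7.

N_1* ≈ 238, N_2* ≈ 45.7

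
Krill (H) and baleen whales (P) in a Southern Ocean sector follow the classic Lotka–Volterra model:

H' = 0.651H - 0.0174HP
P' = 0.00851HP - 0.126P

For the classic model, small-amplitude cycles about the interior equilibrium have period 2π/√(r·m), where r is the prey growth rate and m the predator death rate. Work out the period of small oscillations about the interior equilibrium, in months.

T ≈ 21.9 months

Here r = 0.651 and m = 0.126, so r·m = 0.082.
ω = √0.082 = 0.286 per month, hence T = 2π/ω ≈ 21.9 months.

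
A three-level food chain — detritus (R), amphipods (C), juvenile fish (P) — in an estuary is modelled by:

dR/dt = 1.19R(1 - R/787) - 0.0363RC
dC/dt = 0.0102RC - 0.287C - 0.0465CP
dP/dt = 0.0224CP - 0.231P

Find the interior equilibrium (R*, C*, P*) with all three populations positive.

From dP/dt = 0: 0.0224C* = 0.231, so C* = 10.3.
From dR/dt = 0: 1.19(1 - R*/787) = 0.0363·10.3, giving R* = 787·(1 - 0.315) = 539.
From dC/dt = 0: 0.0102·539 - 0.287 = 0.0465P*, so P* = 5.22/0.0465 = 112.

R* ≈ 539, C* ≈ 10.3, P* ≈ 112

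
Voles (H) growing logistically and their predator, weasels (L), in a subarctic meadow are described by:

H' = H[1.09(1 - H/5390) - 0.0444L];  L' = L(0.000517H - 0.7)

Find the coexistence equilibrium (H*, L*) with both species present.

From dL/dt = 0 with L > 0: 0.000517H* = 0.7, so H* = 1350.
Substitute into dH/dt = 0: 1.09(1 - 1350/5390) = 0.0444L*.
The bracket is 0.749, giving L* = 0.816/0.0444 = 18.4.

H* ≈ 1350, L* ≈ 18.4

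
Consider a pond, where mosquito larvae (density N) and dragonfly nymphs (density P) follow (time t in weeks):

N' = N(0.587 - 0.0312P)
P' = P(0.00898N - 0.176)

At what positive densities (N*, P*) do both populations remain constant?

Set dP/dt = 0 with P > 0: 0.00898N - 0.176 = 0, so N* = 0.176/0.00898 = 19.6.
Set dN/dt = 0 with N > 0: 0.587 - 0.0312P = 0, so P* = 0.587/0.0312 = 18.8.

N* ≈ 19.6, P* ≈ 18.8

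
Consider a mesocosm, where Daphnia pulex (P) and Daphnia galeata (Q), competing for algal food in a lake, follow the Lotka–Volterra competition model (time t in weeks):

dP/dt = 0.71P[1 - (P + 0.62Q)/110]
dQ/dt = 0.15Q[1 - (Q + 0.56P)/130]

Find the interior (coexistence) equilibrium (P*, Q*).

P* ≈ 45, Q* ≈ 105

Setting both brackets to zero gives the nullclines P + 0.62Q = 110 and 0.56P + Q = 130.
Substituting Q = 130 - 0.56P into the first: P(1 - 0.62·0.56) = 110 - 0.62·130.
So P* = 29.4/0.653 = 45, and then Q* = 130 - 0.56·45 = 105.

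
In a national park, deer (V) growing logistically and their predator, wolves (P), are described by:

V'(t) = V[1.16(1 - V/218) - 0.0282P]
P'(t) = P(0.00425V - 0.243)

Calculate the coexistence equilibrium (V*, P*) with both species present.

V* ≈ 57.2, P* ≈ 30.3

From dP/dt = 0 with P > 0: 0.00425V* = 0.243, so V* = 57.2.
Substitute into dV/dt = 0: 1.16(1 - 57.2/218) = 0.0282P*.
The bracket is 0.738, giving P* = 0.856/0.0282 = 30.3.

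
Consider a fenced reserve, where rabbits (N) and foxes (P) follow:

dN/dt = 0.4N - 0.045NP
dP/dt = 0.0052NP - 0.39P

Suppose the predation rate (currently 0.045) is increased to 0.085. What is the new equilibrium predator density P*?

P* ≈ 4.71

At the interior fixed point, setting dN/dt = 0 with N > 0 fixes P* = (prey growth rate)/(NP coefficient) — independent of the other coefficients.
With the change, P* = 0.4/0.085 = 4.71; it falls from 8.89.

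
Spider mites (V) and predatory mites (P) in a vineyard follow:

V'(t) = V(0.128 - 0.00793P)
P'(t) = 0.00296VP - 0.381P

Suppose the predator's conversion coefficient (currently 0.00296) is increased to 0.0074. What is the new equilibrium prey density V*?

At the interior fixed point, setting dP/dt = 0 with P > 0 fixes V* = (predator death rate)/(VP coefficient) — independent of the other coefficients.
With the change, V* = 0.381/0.0074 = 51.5; it falls from 129.

V* ≈ 51.5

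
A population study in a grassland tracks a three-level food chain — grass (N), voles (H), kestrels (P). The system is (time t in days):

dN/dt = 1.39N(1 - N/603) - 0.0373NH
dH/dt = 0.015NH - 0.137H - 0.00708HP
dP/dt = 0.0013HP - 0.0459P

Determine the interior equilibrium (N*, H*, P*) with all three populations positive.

N* ≈ 31.7, H* ≈ 35.3, P* ≈ 47.8

From dP/dt = 0: 0.0013H* = 0.0459, so H* = 35.3.
From dN/dt = 0: 1.39(1 - N*/603) = 0.0373·35.3, giving N* = 603·(1 - 0.947) = 31.7.
From dH/dt = 0: 0.015·31.7 - 0.137 = 0.00708P*, so P* = 0.338/0.00708 = 47.8.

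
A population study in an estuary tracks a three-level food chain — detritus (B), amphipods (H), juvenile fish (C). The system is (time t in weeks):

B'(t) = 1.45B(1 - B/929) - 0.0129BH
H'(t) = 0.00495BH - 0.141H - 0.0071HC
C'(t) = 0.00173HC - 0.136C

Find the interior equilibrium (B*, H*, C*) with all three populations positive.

From dC/dt = 0: 0.00173H* = 0.136, so H* = 78.6.
From dB/dt = 0: 1.45(1 - B*/929) = 0.0129·78.6, giving B* = 929·(1 - 0.699) = 279.
From dH/dt = 0: 0.00495·279 - 0.141 = 0.0071C*, so C* = 1.24/0.0071 = 175.

B* ≈ 279, H* ≈ 78.6, C* ≈ 175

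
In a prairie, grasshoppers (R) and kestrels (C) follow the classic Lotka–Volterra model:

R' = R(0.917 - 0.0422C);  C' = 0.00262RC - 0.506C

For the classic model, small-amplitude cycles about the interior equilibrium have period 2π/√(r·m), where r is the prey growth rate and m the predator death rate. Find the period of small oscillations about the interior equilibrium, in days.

Here r = 0.917 and m = 0.506, so r·m = 0.464.
ω = √0.464 = 0.681 per day, hence T = 2π/ω ≈ 9.22 days.

T ≈ 9.22 days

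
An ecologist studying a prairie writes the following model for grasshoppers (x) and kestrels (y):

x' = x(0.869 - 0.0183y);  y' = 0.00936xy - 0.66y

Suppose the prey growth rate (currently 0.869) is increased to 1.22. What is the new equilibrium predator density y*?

y* ≈ 66.7

At the interior fixed point, setting dx/dt = 0 with x > 0 fixes y* = (prey growth rate)/(xy coefficient) — independent of the other coefficients.
With the change, y* = 1.22/0.0183 = 66.7; it rises from 47.5.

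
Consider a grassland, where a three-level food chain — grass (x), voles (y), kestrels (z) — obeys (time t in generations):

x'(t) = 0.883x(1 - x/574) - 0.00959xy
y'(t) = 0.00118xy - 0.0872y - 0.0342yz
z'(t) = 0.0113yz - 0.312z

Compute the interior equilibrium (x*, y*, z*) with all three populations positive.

From dz/dt = 0: 0.0113y* = 0.312, so y* = 27.6.
From dx/dt = 0: 0.883(1 - x*/574) = 0.00959·27.6, giving x* = 574·(1 - 0.3) = 402.
From dy/dt = 0: 0.00118·402 - 0.0872 = 0.0342z*, so z* = 0.387/0.0342 = 11.3.

x* ≈ 402, y* ≈ 27.6, z* ≈ 11.3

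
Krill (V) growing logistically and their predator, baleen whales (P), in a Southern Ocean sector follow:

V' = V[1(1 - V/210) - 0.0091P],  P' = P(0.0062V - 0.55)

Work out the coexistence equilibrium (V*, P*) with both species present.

From dP/dt = 0 with P > 0: 0.0062V* = 0.55, so V* = 88.7.
Substitute into dV/dt = 0: 1(1 - 88.7/210) = 0.0091P*.
The bracket is 0.578, giving P* = 0.578/0.0091 = 63.5.

V* ≈ 88.7, P* ≈ 63.5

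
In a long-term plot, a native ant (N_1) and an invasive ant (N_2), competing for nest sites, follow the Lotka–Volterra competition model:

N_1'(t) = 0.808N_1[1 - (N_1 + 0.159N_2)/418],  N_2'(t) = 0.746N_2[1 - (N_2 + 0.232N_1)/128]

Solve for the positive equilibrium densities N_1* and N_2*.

N_1* ≈ 413, N_2* ≈ 32.2

Setting both brackets to zero gives the nullclines N_1 + 0.159N_2 = 418 and 0.232N_1 + N_2 = 128.
Substituting N_2 = 128 - 0.232N_1 into the first: N_1(1 - 0.159·0.232) = 418 - 0.159·128.
So N_1* = 398/0.963 = 413, and then N_2* = 128 - 0.232·413 = 32.2.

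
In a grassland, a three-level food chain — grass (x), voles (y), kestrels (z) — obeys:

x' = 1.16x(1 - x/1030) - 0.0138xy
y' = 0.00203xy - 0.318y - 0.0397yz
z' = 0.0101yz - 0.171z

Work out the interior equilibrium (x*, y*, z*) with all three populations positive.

x* ≈ 823, y* ≈ 16.9, z* ≈ 34

From dz/dt = 0: 0.0101y* = 0.171, so y* = 16.9.
From dx/dt = 0: 1.16(1 - x*/1030) = 0.0138·16.9, giving x* = 1030·(1 - 0.201) = 823.
From dy/dt = 0: 0.00203·823 - 0.318 = 0.0397z*, so z* = 1.35/0.0397 = 34.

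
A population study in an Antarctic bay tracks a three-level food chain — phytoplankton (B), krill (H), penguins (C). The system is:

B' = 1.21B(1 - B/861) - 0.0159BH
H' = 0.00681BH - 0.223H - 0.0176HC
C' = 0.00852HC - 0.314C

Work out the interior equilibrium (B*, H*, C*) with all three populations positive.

B* ≈ 444, H* ≈ 36.9, C* ≈ 159

From dC/dt = 0: 0.00852H* = 0.314, so H* = 36.9.
From dB/dt = 0: 1.21(1 - B*/861) = 0.0159·36.9, giving B* = 861·(1 - 0.484) = 444.
From dH/dt = 0: 0.00681·444 - 0.223 = 0.0176C*, so C* = 2.8/0.0176 = 159.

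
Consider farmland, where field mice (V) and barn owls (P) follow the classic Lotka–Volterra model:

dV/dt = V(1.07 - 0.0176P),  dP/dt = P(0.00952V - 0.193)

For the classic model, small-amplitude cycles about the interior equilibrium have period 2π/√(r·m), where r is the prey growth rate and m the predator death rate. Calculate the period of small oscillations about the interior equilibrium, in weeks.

Here r = 1.07 and m = 0.193, so r·m = 0.207.
ω = √0.207 = 0.454 per week, hence T = 2π/ω ≈ 13.8 weeks.

T ≈ 13.8 weeks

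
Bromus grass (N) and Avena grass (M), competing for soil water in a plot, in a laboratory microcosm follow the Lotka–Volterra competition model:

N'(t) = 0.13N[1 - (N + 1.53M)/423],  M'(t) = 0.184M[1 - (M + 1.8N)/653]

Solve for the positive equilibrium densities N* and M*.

N* ≈ 328, M* ≈ 61.8

Setting both brackets to zero gives the nullclines N + 1.53M = 423 and 1.8N + M = 653.
Substituting M = 653 - 1.8N into the first: N(1 - 1.53·1.8) = 423 - 1.53·653.
So N* = -576/-1.75 = 328, and then M* = 653 - 1.8·328 = 61.8.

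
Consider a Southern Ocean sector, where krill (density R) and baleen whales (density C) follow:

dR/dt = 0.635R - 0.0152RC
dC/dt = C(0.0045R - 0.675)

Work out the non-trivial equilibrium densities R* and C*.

R* ≈ 150, C* ≈ 41.8

Set dC/dt = 0 with C > 0: 0.0045R - 0.675 = 0, so R* = 0.675/0.0045 = 150.
Set dR/dt = 0 with R > 0: 0.635 - 0.0152C = 0, so C* = 0.635/0.0152 = 41.8.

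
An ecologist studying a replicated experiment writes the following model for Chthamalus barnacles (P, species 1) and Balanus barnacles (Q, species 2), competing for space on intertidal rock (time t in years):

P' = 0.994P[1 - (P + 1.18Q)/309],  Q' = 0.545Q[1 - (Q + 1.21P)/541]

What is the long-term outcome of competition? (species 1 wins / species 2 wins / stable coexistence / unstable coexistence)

Compare the nullcline intercepts: K1/α12 = 309/1.18 = 262 < K2 = 541; K2/α21 = 541/1.21 = 447 > K1 = 309.
Since the inequalities point opposite ways, species 2 can invade but species 1 cannot.

species 2 excludes species 1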